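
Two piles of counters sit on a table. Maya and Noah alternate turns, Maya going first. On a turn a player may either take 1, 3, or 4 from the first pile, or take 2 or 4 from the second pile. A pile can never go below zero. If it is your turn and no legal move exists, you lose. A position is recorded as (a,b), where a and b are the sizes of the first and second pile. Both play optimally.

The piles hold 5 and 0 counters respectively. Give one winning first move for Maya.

Move to (2,0).

Work bottom-up. With no move the player to move loses. Otherwise the position is W if at least one move leads to an L position for the opponent, and L if every move leads to a W.
No move ever increases a pile, so every position that can arise here has a ≤ 5 and b ≤ 0; it is enough to label the cells with 0 ≤ a ≤ 5 and 0 ≤ b ≤ 0.
Every move lowers a or b (never raises either), so fill the grid row by row in increasing a, and left to right within a row: each cell's successors are then already labelled.
      b=0
a=0:    L
a=1:    W
a=2:    L
a=3:    W
a=4:    W
a=5:    W
Cells with no legal move (terminal, hence L): (0,0).
The remaining L cells, each justified by listing all of its moves:
(2,0): L (sole option (1,0)(W) is W)
Every other cell has at least one move into one of the L cells above, so it is W.
From (5,0), the L positions reachable in one move are: (2,0).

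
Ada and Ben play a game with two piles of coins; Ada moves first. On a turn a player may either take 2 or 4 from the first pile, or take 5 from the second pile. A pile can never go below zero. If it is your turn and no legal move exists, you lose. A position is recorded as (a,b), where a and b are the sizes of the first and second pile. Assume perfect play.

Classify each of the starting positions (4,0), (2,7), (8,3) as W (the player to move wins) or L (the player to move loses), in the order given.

(4,0): W, (2,7): L, (8,3): W

Classify positions by backward induction: terminal positions (no move available) are L. From any other position, the mover wins iff some move reaches an L.
No move ever increases a pile, so every position that can arise here has a ≤ 8 and b ≤ 7; it is enough to label the cells with 0 ≤ a ≤ 8 and 0 ≤ b ≤ 7.
Every move lowers a or b (never raises either), so fill the grid row by row in increasing a, and left to right within a row: each cell's successors are then already labelled.
      b=0  b=1  b=2  b=3  b=4  b=5  b=6  b=7
a=0:    L    L    L    L    L    W    W    W
a=1:    L    L    L    L    L    W    W    W
a=2:    W    W    W    W    W    L    L    L
a=3:    W    W    W    W    W    L    L    L
a=4:    W    W    W    W    W    W    W    W
a=5:    W    W    W    W    W    W    W    W
a=6:    L    L    L    L    L    W    W    W
a=7:    L    L    L    L    L    W    W    W
a=8:    W    W    W    W    W    L    L    L
Cells with no legal move (terminal, hence L): (0,0), (0,1), (0,2), (0,3), (0,4), (1,0), (1,1), (1,2), (1,3), (1,4).
The remaining L cells, each justified by listing all of its moves:
(2,5): L (options (0,5)(W), (2,0)(W) are all W)
(2,6): L (options (0,6)(W), (2,1)(W) are all W)
(2,7): L (options (0,7)(W), (2,2)(W) are all W)
(3,5): L (options (1,5)(W), (3,0)(W) are all W)
(3,6): L (options (1,6)(W), (3,1)(W) are all W)
(3,7): L (options (1,7)(W), (3,2)(W) are all W)
(6,0): L (options (4,0)(W), (2,0)(W) are all W)
(6,1): L (options (4,1)(W), (2,1)(W) are all W)
(6,2): L (options (4,2)(W), (2,2)(W) are all W)
(6,3): L (options (4,3)(W), (2,3)(W) are all W)
(6,4): L (options (4,4)(W), (2,4)(W) are all W)
(7,0): L (options (5,0)(W), (3,0)(W) are all W)
(7,1): L (options (5,1)(W), (3,1)(W) are all W)
(7,2): L (options (5,2)(W), (3,2)(W) are all W)
(7,3): L (options (5,3)(W), (3,3)(W) are all W)
(7,4): L (options (5,4)(W), (3,4)(W) are all W)
(8,5): L (options (6,5)(W), (4,5)(W), (8,0)(W) are all W)
(8,6): L (options (6,6)(W), (4,6)(W), (8,1)(W) are all W)
(8,7): L (options (6,7)(W), (4,7)(W), (8,2)(W) are all W)
Every other cell has at least one move into one of the L cells above, so it is W.
(4,0): the move to (0,0) reaches an L cell, so W
(2,7): one of the L cells justified above, so L
(8,3): the move to (6,3) reaches an L cell, so W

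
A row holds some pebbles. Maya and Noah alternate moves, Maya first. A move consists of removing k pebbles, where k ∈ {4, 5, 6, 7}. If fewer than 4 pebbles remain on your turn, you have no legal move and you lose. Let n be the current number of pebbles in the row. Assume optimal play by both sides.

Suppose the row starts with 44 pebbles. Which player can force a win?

Noah wins.

Label each position W (a win for the player to move) or L (a loss). A position with no legal move is L; any other position is W exactly when some move reaches an L, and L when every move reaches a W.
n=0: no move → L
n=1: no move → L
n=2: no move → L
n=3: no move → L
n=4: W (go to 0, an L position)
n=5: W (go to 1, an L position)
n=6: W (go to 2, an L position)
n=7: W (go to 3, an L position)
n=8: W (go to 3, an L position)
n=9: W (go to 3, an L position)
n=10: W (go to 3, an L position)
n=11: L (options 7(W), 6(W), 5(W), 4(W) are all W)
n=12: L (options 8(W), 7(W), 6(W), 5(W) are all W)
n=13: L (options 9(W), 8(W), 7(W), 6(W) are all W)
n=14: L (options 10(W), 9(W), 8(W), 7(W) are all W)
n=15: W (go to 11, an L position)
n=16: W (go to 12, an L position)
n=17: W (go to 13, an L position)
n=18: W (go to 14, an L position)
n=19: W (go to 14, an L position)
n=20: W (go to 14, an L position)
n=21: W (go to 14, an L position)
n=22: L (options 18(W), 17(W), 16(W), 15(W) are all W)
n=23: L (options 19(W), 18(W), 17(W), 16(W) are all W)
n=24: L (options 20(W), 19(W), 18(W), 17(W) are all W)
n=25: L (options 21(W), 20(W), 19(W), 18(W) are all W)
n=26: W (go to 22, an L position)
n=27: W (go to 23, an L position)
n=28: W (go to 24, an L position)
n=29: W (go to 25, an L position)
n=30: W (go to 25, an L position)
n=31: W (go to 25, an L position)
n=32: W (go to 25, an L position)
n=33: L (options 29(W), 28(W), 27(W), 26(W) are all W)
n=34: L (options 30(W), 29(W), 28(W), 27(W) are all W)
n=35: L (options 31(W), 30(W), 29(W), 28(W) are all W)
n=36: L (options 32(W), 31(W), 30(W), 29(W) are all W)
n=37: W (go to 33, an L position)
n=38: W (go to 34, an L position)
n=39: W (go to 35, an L position)
n=40: W (go to 36, an L position)
n=41: W (go to 36, an L position)
n=42: W (go to 36, an L position)
n=43: W (go to 36, an L position)
n=44: L (options 40(W), 39(W), 38(W), 37(W) are all W)
Every move from 44 reaches a W position, so the mover loses.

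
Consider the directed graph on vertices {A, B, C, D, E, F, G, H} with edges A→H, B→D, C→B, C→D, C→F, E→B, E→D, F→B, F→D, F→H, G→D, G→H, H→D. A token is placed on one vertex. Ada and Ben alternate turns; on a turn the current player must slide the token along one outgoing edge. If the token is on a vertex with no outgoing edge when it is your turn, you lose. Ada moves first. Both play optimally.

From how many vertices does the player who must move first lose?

2

Build the W/L table. Terminal = L. A non-terminal position is W if it has a move to some L; otherwise it is L.
Every edge goes from a vertex to one that appears earlier in the order D, H, B, F, E, C, A, G, so processing vertices in that order labels each vertex after all of its successors.
D: no outgoing edge → L
H: reaches L-position D → W
B: reaches L-position D → W
F: reaches L-position D → W
E: reaches L-position D → W
C: reaches L-position D → W
A: only reaches H(W), which is W → L
G: reaches L-position D → W
The L vertices are A, D; that is 2 in all.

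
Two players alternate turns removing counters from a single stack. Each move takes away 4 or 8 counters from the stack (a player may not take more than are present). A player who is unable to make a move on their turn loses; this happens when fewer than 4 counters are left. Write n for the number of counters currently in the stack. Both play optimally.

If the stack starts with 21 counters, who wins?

Use the standard recursion: the mover loses at a terminal position; elsewhere, the mover wins exactly when some move hands the opponent an L position.
n=0: no move → L
n=1: no move → L
n=2: no move → L
n=3: no move → L
n=4: W (go to 0, an L position)
n=5: W (go to 1, an L position)
n=6: W (go to 2, an L position)
n=7: W (go to 3, an L position)
n=8: W (go to 0, an L position)
n=9: W (go to 1, an L position)
n=10: W (go to 2, an L position)
n=11: W (go to 3, an L position)
n=12: L (options 8(W), 4(W) are all W)
n=13: L (options 9(W), 5(W) are all W)
n=14: L (options 10(W), 6(W) are all W)
n=15: L (options 11(W), 7(W) are all W)
n=16: W (go to 12, an L position)
n=17: W (go to 13, an L position)
n=18: W (go to 14, an L position)
n=19: W (go to 15, an L position)
n=20: W (go to 12, an L position)
n=21: W (go to 13, an L position)
The starting position 21 is W: the player to move should remove 8, leaving 13, handing over an L position.

The first player wins.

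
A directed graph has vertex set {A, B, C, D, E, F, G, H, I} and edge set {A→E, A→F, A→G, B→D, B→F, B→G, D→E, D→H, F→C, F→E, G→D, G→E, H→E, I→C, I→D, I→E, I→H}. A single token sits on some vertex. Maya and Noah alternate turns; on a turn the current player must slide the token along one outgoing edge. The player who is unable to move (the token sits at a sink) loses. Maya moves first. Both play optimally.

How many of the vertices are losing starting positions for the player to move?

Label each position W (a win for the player to move) or L (a loss). A position with no legal move is L; any other position is W exactly when some move reaches an L, and L when every move reaches a W.
Every edge goes from a vertex to one that appears earlier in the order C, E, H, D, I, F, G, A, B, so processing vertices in that order labels each vertex after all of its successors.
C: no outgoing edge → L
E: no outgoing edge → L
H: can move to E, which is L ⇒ W
D: can move to E, which is L ⇒ W
I: can move to E, which is L ⇒ W
F: can move to E, which is L ⇒ W
G: can move to E, which is L ⇒ W
A: can move to E, which is L ⇒ W
B: moves to G(W), F(W), D(W); every one is W ⇒ L
The L vertices are B, C, E; that is 3 in all.

3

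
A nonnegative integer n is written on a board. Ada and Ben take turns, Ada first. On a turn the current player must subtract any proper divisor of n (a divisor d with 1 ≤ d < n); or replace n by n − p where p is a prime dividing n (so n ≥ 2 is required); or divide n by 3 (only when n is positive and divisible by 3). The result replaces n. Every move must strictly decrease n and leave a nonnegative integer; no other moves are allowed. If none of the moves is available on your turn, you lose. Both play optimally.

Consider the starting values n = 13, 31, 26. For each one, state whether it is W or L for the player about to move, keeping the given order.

13: W, 31: W, 26: L

Use the standard recursion: the mover loses at a terminal position; elsewhere, the mover wins exactly when some move hands the opponent an L position.
n=0: no move → L
n=1: no move → L
n=2: W (go to 0, an L position)
n=3: W (go to 0, an L position)
n=4: L (options 2(W), 3(W) are all W)
n=5: W (go to 0, an L position)
n=6: W (go to 4, an L position)
n=7: W (go to 0, an L position)
n=8: W (go to 4, an L position)
n=9: L (options 3(W), 6(W), 8(W) are all W)
n=10: W (go to 9, an L position)
n=11: W (go to 0, an L position)
n=12: W (go to 4, an L position)
n=13: W (go to 0, an L position)
n=14: L (options 7(W), 12(W), 13(W) are all W)
n=15: W (go to 14, an L position)
n=16: W (go to 14, an L position)
n=17: W (go to 0, an L position)
n=18: W (go to 9, an L position)
n=19: W (go to 0, an L position)
n=20: L (options 10(W), 15(W), 16(W), 18(W), 19(W) are all W)
n=21: W (go to 14, an L position)
n=22: W (go to 20, an L position)
n=23: W (go to 0, an L position)
n=24: W (go to 20, an L position)
n=25: W (go to 20, an L position)
n=26: L (options 13(W), 24(W), 25(W) are all W)
n=27: W (go to 9, an L position)
n=28: W (go to 14, an L position)
n=29: W (go to 0, an L position)
n=30: W (go to 20, an L position)
n=31: W (go to 0, an L position)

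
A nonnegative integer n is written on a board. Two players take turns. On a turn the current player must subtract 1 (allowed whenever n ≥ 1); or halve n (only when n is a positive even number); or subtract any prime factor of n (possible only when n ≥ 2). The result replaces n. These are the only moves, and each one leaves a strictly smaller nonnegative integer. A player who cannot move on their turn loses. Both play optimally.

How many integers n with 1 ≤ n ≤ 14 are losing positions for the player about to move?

Classify positions by backward induction: terminal positions (no move available) are L. From any other position, the mover wins iff some move reaches an L.
n=0: no move → L
n=1: →0(L), so W
n=2: →0(L), so W
n=3: →0(L), so W
n=4: →2(W), 3(W) — all W, so L
n=5: →0(L), so W
n=6: →4(L), so W
n=7: →0(L), so W
n=8: →4(L), so W
n=9: →6(W), 8(W) — all W, so L
n=10: →9(L), so W
n=11: →0(L), so W
n=12: →9(L), so W
n=13: →0(L), so W
n=14: →7(W), 12(W), 13(W) — all W, so L
L entries with 1 ≤ n ≤ 14 (n=0 is outside the asked range and is not counted): n = 4, 9, 14; that makes 3.

3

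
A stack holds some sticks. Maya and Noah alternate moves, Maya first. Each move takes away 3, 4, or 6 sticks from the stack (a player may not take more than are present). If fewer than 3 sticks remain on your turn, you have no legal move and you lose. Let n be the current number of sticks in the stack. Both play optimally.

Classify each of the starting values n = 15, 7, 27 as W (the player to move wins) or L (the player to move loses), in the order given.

Work bottom-up. With no move the player to move loses. Otherwise the position is W if at least one move leads to an L position for the opponent, and L if every move leads to a W.
n=0: no move → L
n=1: no move → L
n=2: no move → L
n=3: W (go to 0, an L position)
n=4: W (go to 1, an L position)
n=5: W (go to 2, an L position)
n=6: W (go to 2, an L position)
n=7: W (go to 1, an L position)
n=8: W (go to 2, an L position)
n=9: L (options 6(W), 5(W), 3(W) are all W)
n=10: L (options 7(W), 6(W), 4(W) are all W)
n=11: L (options 8(W), 7(W), 5(W) are all W)
n=12: W (go to 9, an L position)
n=13: W (go to 10, an L position)
n=14: W (go to 11, an L position)
n=15: W (go to 11, an L position)
n=16: W (go to 10, an L position)
n=17: W (go to 11, an L position)
n=18: L (options 15(W), 14(W), 12(W) are all W)
n=19: L (options 16(W), 15(W), 13(W) are all W)
n=20: L (options 17(W), 16(W), 14(W) are all W)
n=21: W (go to 18, an L position)
n=22: W (go to 19, an L position)
n=23: W (go to 20, an L position)
n=24: W (go to 20, an L position)
n=25: W (go to 19, an L position)
n=26: W (go to 20, an L position)
n=27: L (options 24(W), 23(W), 21(W) are all W)

15: W, 7: W, 27: L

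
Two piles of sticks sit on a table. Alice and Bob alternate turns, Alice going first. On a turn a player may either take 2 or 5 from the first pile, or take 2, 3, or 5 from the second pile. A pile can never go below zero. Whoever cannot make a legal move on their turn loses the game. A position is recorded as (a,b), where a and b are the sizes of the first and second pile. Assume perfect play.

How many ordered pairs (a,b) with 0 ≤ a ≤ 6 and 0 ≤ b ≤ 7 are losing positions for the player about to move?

17

Use the standard recursion: the mover loses at a terminal position; elsewhere, the mover wins exactly when some move hands the opponent an L position.
Every move lowers a or b (never raises either), so fill the grid row by row in increasing a, and left to right within a row: each cell's successors are then already labelled.
      b=0  b=1  b=2  b=3  b=4  b=5  b=6  b=7
a=0:    L    L    W    W    W    W    W    L
a=1:    L    L    W    W    W    W    W    L
a=2:    W    W    L    L    W    W    W    W
a=3:    W    W    L    L    W    W    W    W
a=4:    L    L    W    W    W    W    W    L
a=5:    W    W    W    W    L    L    W    W
a=6:    W    W    L    L    W    W    W    W
Cells with no legal move (terminal, hence L): (0,0), (0,1), (1,0), (1,1).
The remaining L cells, each justified by listing all of its moves:
(0,7): only reaches (0,5)(W), (0,4)(W), (0,2)(W), all W → L
(1,7): only reaches (1,5)(W), (1,4)(W), (1,2)(W), all W → L
(2,2): only reaches (0,2)(W), (2,0)(W), all W → L
(2,3): only reaches (0,3)(W), (2,1)(W), (2,0)(W), all W → L
(3,2): only reaches (1,2)(W), (3,0)(W), all W → L
(3,3): only reaches (1,3)(W), (3,1)(W), (3,0)(W), all W → L
(4,0): only reaches (2,0)(W), which is W → L
(4,1): only reaches (2,1)(W), which is W → L
(4,7): only reaches (2,7)(W), (4,5)(W), (4,4)(W), (4,2)(W), all W → L
(5,4): only reaches (3,4)(W), (0,4)(W), (5,2)(W), (5,1)(W), all W → L
(5,5): only reaches (3,5)(W), (0,5)(W), (5,3)(W), (5,2)(W), (5,0)(W), all W → L
(6,2): only reaches (4,2)(W), (1,2)(W), (6,0)(W), all W → L
(6,3): only reaches (4,3)(W), (1,3)(W), (6,1)(W), (6,0)(W), all W → L
Every other cell has at least one move into one of the L cells above, so it is W.
L cells per row: a=0: 3, a=1: 3, a=2: 2, a=3: 2, a=4: 3, a=5: 2, a=6: 2; total 17.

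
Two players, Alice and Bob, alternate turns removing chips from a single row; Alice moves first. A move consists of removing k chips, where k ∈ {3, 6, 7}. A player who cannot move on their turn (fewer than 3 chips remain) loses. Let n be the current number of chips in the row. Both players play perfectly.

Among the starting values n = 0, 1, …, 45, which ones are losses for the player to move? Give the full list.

0, 1, 2, 10, 11, 12, 20, 21, 22, 30, 31, 32, 40, 41, 42

Build the W/L table. Terminal = L. A non-terminal position is W if it has a move to some L; otherwise it is L.
n=0: no move → L
n=1: no move → L
n=2: no move → L
n=3: reaches L-position 0 → W
n=4: reaches L-position 1 → W
n=5: reaches L-position 2 → W
n=6: reaches L-position 0 → W
n=7: reaches L-position 1 → W
n=8: reaches L-position 2 → W
n=9: reaches L-position 2 → W
n=10: only reaches 7(W), 4(W), 3(W), all W → L
n=11: only reaches 8(W), 5(W), 4(W), all W → L
n=12: only reaches 9(W), 6(W), 5(W), all W → L
n=13: reaches L-position 10 → W
n=14: reaches L-position 11 → W
n=15: reaches L-position 12 → W
n=16: reaches L-position 10 → W
n=17: reaches L-position 11 → W
n=18: reaches L-position 12 → W
n=19: reaches L-position 12 → W
n=20: only reaches 17(W), 14(W), 13(W), all W → L
n=21: only reaches 18(W), 15(W), 14(W), all W → L
n=22: only reaches 19(W), 16(W), 15(W), all W → L
n=23: reaches L-position 20 → W
n=24: reaches L-position 21 → W
n=25: reaches L-position 22 → W
n=26: reaches L-position 20 → W
n=27: reaches L-position 21 → W
n=28: reaches L-position 22 → W
n=29: reaches L-position 22 → W
n=30: only reaches 27(W), 24(W), 23(W), all W → L
n=31: only reaches 28(W), 25(W), 24(W), all W → L
n=32: only reaches 29(W), 26(W), 25(W), all W → L
n=33: reaches L-position 30 → W
n=34: reaches L-position 31 → W
n=35: reaches L-position 32 → W
n=36: reaches L-position 30 → W
n=37: reaches L-position 31 → W
n=38: reaches L-position 32 → W
n=39: reaches L-position 32 → W
n=40: only reaches 37(W), 34(W), 33(W), all W → L
n=41: only reaches 38(W), 35(W), 34(W), all W → L
n=42: only reaches 39(W), 36(W), 35(W), all W → L
n=43: reaches L-position 40 → W
n=44: reaches L-position 41 → W
n=45: reaches L-position 42 → W
The losing starting values of n are exactly the entries labelled L in this table (15 of them).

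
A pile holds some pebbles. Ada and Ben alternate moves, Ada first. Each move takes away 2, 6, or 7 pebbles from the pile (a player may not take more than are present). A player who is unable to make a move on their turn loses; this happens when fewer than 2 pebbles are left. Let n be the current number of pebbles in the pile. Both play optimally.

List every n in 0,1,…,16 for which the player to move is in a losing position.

0, 1, 4, 5, 9, 13, 14

Build the W/L table. Terminal = L. A non-terminal position is W if it has a move to some L; otherwise it is L.
n=0: no move → L
n=1: no move → L
n=2: W (go to 0, an L position)
n=3: W (go to 1, an L position)
n=4: L (sole option 2(W) is W)
n=5: L (sole option 3(W) is W)
n=6: W (go to 4, an L position)
n=7: W (go to 5, an L position)
n=8: W (go to 1, an L position)
n=9: L (options 7(W), 3(W), 2(W) are all W)
n=10: W (go to 4, an L position)
n=11: W (go to 9, an L position)
n=12: W (go to 5, an L position)
n=13: L (options 11(W), 7(W), 6(W) are all W)
n=14: L (options 12(W), 8(W), 7(W) are all W)
n=15: W (go to 13, an L position)
n=16: W (go to 14, an L position)
Reading off the rows marked L gives the requested list; there are 7 such values of n.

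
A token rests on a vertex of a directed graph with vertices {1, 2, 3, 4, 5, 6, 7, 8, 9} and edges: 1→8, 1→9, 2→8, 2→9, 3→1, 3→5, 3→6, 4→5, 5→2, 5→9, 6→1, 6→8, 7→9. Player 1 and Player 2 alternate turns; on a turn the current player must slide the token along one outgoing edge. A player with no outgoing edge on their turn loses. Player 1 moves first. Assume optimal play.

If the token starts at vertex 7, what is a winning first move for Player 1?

Work bottom-up. With no move the player to move loses. Otherwise the position is W if at least one move leads to an L position for the opponent, and L if every move leads to a W.
Every edge goes from a vertex to one that appears earlier in the order 9, 8, 1, 2, 5, 4, 6, 7, 3, so processing vertices in that order labels each vertex after all of its successors.
9: no outgoing edge → L
8: no outgoing edge → L
1: can move to 8, which is L ⇒ W
2: can move to 8, which is L ⇒ W
5: can move to 9, which is L ⇒ W
4: the only move is to 5(W), a W ⇒ L
6: can move to 8, which is L ⇒ W
7: can move to 9, which is L ⇒ W
3: moves to 6(W), 5(W), 1(W); every one is W ⇒ L
From 7, the L positions reachable in one move are: 9.

Move to 9.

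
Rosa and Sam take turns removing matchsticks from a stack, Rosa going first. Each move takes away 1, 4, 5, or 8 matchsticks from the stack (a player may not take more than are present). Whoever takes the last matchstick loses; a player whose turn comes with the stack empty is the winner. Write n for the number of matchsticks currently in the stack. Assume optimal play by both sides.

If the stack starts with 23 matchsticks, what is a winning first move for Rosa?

Label each position W (a win for the player to move) or L (a loss). A position with no legal move is W; any other position is W exactly when some move reaches an L, and L when every move reaches a W.
n=0: no move; the opponent has just taken the last matchstick and therefore loses → W
n=1: the only move is to 0(W), a W ⇒ L
n=2: can move to 1, which is L ⇒ W
n=3: the only move is to 2(W), a W ⇒ L
n=4: can move to 3, which is L ⇒ W
n=5: can move to 1, which is L ⇒ W
n=6: can move to 1, which is L ⇒ W
n=7: can move to 3, which is L ⇒ W
n=8: can move to 3, which is L ⇒ W
n=9: can move to 1, which is L ⇒ W
n=10: moves to 9(W), 6(W), 5(W), 2(W); every one is W ⇒ L
n=11: can move to 10, which is L ⇒ W
n=12: moves to 11(W), 8(W), 7(W), 4(W); every one is W ⇒ L
n=13: can move to 12, which is L ⇒ W
n=14: can move to 10, which is L ⇒ W
n=15: can move to 10, which is L ⇒ W
n=16: can move to 12, which is L ⇒ W
n=17: can move to 12, which is L ⇒ W
n=18: can move to 10, which is L ⇒ W
n=19: moves to 18(W), 15(W), 14(W), 11(W); every one is W ⇒ L
n=20: can move to 19, which is L ⇒ W
n=21: moves to 20(W), 17(W), 16(W), 13(W); every one is W ⇒ L
n=22: can move to 21, which is L ⇒ W
n=23: can move to 19, which is L ⇒ W
From 23, the L positions reachable in one move are: 19.

Remove 4, leaving 19.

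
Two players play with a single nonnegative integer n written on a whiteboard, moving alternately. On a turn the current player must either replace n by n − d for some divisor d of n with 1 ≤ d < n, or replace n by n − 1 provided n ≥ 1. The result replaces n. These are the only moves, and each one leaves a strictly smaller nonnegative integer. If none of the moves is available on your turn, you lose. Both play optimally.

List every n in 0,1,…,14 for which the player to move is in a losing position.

Use the standard recursion: the mover loses at a terminal position; elsewhere, the mover wins exactly when some move hands the opponent an L position.
n=0: no move → L
n=1: reaches L-position 0 → W
n=2: only reaches 1(W), which is W → L
n=3: reaches L-position 2 → W
n=4: reaches L-position 2 → W
n=5: only reaches 4(W), which is W → L
n=6: reaches L-position 5 → W
n=7: only reaches 6(W), which is W → L
n=8: reaches L-position 7 → W
n=9: only reaches 6(W), 8(W), all W → L
n=10: reaches L-position 5 → W
n=11: only reaches 10(W), which is W → L
n=12: reaches L-position 9 → W
n=13: only reaches 12(W), which is W → L
n=14: reaches L-position 7 → W
The losing starting values of n are exactly the entries labelled L in this table (7 of them).

0, 2, 5, 7, 9, 11, 13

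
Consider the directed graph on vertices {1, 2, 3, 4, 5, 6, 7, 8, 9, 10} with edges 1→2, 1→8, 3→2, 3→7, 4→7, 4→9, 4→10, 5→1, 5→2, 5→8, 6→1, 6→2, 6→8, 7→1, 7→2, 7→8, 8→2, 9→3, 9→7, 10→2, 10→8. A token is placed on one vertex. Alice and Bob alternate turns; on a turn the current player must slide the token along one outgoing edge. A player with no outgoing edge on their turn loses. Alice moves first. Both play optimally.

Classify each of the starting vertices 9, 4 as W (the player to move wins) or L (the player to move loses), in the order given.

9: L, 4: W

Use the standard recursion: the mover loses at a terminal position; elsewhere, the mover wins exactly when some move hands the opponent an L position.
Every edge goes from a vertex to one that appears earlier in the order 2, 8, 1, 7, 10, 3, 6, 5, 9, 4, so processing vertices in that order labels each vertex after all of its successors.
2: no outgoing edge → L
8: W (go to 2, an L position)
1: W (go to 2, an L position)
7: W (go to 2, an L position)
10: W (go to 2, an L position)
3: W (go to 2, an L position)
6: W (go to 2, an L position)
5: W (go to 2, an L position)
9: L (options 3(W), 7(W) are all W)
4: W (go to 9, an L position)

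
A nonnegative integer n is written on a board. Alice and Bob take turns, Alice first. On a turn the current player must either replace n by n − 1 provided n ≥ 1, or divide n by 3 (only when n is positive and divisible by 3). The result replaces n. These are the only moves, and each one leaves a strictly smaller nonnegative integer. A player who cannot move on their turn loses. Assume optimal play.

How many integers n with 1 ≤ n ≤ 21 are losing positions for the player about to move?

Classify positions by backward induction: terminal positions (no move available) are L. From any other position, the mover wins iff some move reaches an L.
n=0: no move → L
n=1: reaches L-position 0 → W
n=2: only reaches 1(W), which is W → L
n=3: reaches L-position 2 → W
n=4: only reaches 3(W), which is W → L
n=5: reaches L-position 4 → W
n=6: reaches L-position 2 → W
n=7: only reaches 6(W), which is W → L
n=8: reaches L-position 7 → W
n=9: only reaches 3(W), 8(W), all W → L
n=10: reaches L-position 9 → W
n=11: only reaches 10(W), which is W → L
n=12: reaches L-position 4 → W
n=13: only reaches 12(W), which is W → L
n=14: reaches L-position 13 → W
n=15: only reaches 5(W), 14(W), all W → L
n=16: reaches L-position 15 → W
n=17: only reaches 16(W), which is W → L
n=18: reaches L-position 17 → W
n=19: only reaches 18(W), which is W → L
n=20: reaches L-position 19 → W
n=21: reaches L-position 7 → W
L entries with 1 ≤ n ≤ 21 (n=0 is outside the asked range and is not counted): n = 2, 4, 7, 9, 11, 13, 15, 17, 19; that makes 9.

9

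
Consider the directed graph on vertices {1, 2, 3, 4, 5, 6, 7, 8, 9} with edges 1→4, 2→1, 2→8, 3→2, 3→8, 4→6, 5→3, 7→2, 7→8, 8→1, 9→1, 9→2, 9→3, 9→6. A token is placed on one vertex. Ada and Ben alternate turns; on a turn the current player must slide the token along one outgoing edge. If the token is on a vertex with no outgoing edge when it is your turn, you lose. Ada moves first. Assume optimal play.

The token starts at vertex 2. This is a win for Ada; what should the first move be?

Positions with no move are L. A position that does have a move is losing for the player to move precisely when every available move leads to a winning position for the opponent. Fill in the labels:
Every edge goes from a vertex to one that appears earlier in the order 6, 4, 1, 8, 2, 3, 9, 5, 7, so processing vertices in that order labels each vertex after all of its successors.
6: no outgoing edge → L
4: W (go to 6, an L position)
1: L (sole option 4(W) is W)
8: W (go to 1, an L position)
2: W (go to 1, an L position)
3: L (options 2(W), 8(W) are all W)
9: W (go to 3, an L position)
5: W (go to 3, an L position)
7: L (options 2(W), 8(W) are all W)
From 2, the L positions reachable in one move are: 1.

Move to 1.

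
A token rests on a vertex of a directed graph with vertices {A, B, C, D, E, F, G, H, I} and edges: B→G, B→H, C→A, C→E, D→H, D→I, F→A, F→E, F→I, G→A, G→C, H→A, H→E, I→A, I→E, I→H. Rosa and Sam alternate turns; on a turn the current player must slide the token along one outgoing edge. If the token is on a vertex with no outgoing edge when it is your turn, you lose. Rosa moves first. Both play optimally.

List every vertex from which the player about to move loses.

Positions with no move are L. A position that does have a move is losing for the player to move precisely when every available move leads to a winning position for the opponent. Fill in the labels:
Every edge goes from a vertex to one that appears earlier in the order A, E, H, C, I, D, G, B, F, so processing vertices in that order labels each vertex after all of its successors.
A: no outgoing edge → L
E: no outgoing edge → L
H: can move to E, which is L ⇒ W
C: can move to E, which is L ⇒ W
I: can move to E, which is L ⇒ W
D: moves to I(W), H(W); every one is W ⇒ L
G: can move to A, which is L ⇒ W
B: moves to G(W), H(W); every one is W ⇒ L
F: can move to E, which is L ⇒ W
Reading off the rows marked L gives the requested list; there are 4 such vertices.

A, B, D, E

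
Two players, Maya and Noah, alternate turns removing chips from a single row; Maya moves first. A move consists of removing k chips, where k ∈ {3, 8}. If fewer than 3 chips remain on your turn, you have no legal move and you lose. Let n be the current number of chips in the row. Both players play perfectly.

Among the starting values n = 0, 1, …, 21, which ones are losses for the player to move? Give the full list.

Positions with no move are L. A position that does have a move is losing for the player to move precisely when every available move leads to a winning position for the opponent. Fill in the labels:
n=0: no move → L
n=1: no move → L
n=2: no move → L
n=3: can move to 0, which is L ⇒ W
n=4: can move to 1, which is L ⇒ W
n=5: can move to 2, which is L ⇒ W
n=6: the only move is to 3(W), a W ⇒ L
n=7: the only move is to 4(W), a W ⇒ L
n=8: can move to 0, which is L ⇒ W
n=9: can move to 6, which is L ⇒ W
n=10: can move to 7, which is L ⇒ W
n=11: moves to 8(W), 3(W); every one is W ⇒ L
n=12: moves to 9(W), 4(W); every one is W ⇒ L
n=13: moves to 10(W), 5(W); every one is W ⇒ L
n=14: can move to 11, which is L ⇒ W
n=15: can move to 12, which is L ⇒ W
n=16: can move to 13, which is L ⇒ W
n=17: moves to 14(W), 9(W); every one is W ⇒ L
n=18: moves to 15(W), 10(W); every one is W ⇒ L
n=19: can move to 11, which is L ⇒ W
n=20: can move to 17, which is L ⇒ W
n=21: can move to 18, which is L ⇒ W
Reading off the rows marked L gives the requested list; there are 10 such values of n.

0, 1, 2, 6, 7, 11, 12, 13, 17, 18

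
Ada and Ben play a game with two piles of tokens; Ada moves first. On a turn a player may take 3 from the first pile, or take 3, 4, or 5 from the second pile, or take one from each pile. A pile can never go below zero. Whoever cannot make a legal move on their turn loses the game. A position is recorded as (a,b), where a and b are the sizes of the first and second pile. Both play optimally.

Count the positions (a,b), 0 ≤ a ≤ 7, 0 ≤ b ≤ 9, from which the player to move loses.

28

Work bottom-up. With no move the player to move loses. Otherwise the position is W if at least one move leads to an L position for the opponent, and L if every move leads to a W.
Every move lowers a or b (never raises either), so fill the grid row by row in increasing a, and left to right within a row: each cell's successors are then already labelled.
      b=0  b=1  b=2  b=3  b=4  b=5  b=6  b=7  b=8  b=9
a=0:    L    L    L    W    W    W    W    W    L    L
a=1:    L    W    W    W    W    W    L    L    L    W
a=2:    L    W    L    W    W    W    W    W    W    W
a=3:    W    W    W    W    L    L    L    W    W    W
a=4:    W    L    L    L    W    W    W    W    W    L
a=5:    W    L    W    W    W    W    W    L    L    L
a=6:    L    L    W    W    W    W    W    L    W    W
a=7:    L    W    W    W    W    W    L    L    W    W
Cells with no legal move (terminal, hence L): (0,0), (0,1), (0,2), (1,0), (2,0).
The remaining L cells, each justified by listing all of its moves:
(0,8): moves to (0,5)(W), (0,4)(W), (0,3)(W); every one is W ⇒ L
(0,9): moves to (0,6)(W), (0,5)(W), (0,4)(W); every one is W ⇒ L
(1,6): moves to (1,3)(W), (1,2)(W), (1,1)(W), (0,5)(W); every one is W ⇒ L
(1,7): moves to (1,4)(W), (1,3)(W), (1,2)(W), (0,6)(W); every one is W ⇒ L
(1,8): moves to (1,5)(W), (1,4)(W), (1,3)(W), (0,7)(W); every one is W ⇒ L
(2,2): the only move is to (1,1)(W), a W ⇒ L
(3,4): moves to (0,4)(W), (3,1)(W), (3,0)(W), (2,3)(W); every one is W ⇒ L
(3,5): moves to (0,5)(W), (3,2)(W), (3,1)(W), (3,0)(W), (2,4)(W); every one is W ⇒ L
(3,6): moves to (0,6)(W), (3,3)(W), (3,2)(W), (3,1)(W), (2,5)(W); every one is W ⇒ L
(4,1): moves to (1,1)(W), (3,0)(W); every one is W ⇒ L
(4,2): moves to (1,2)(W), (3,1)(W); every one is W ⇒ L
(4,3): moves to (1,3)(W), (4,0)(W), (3,2)(W); every one is W ⇒ L
(4,9): moves to (1,9)(W), (4,6)(W), (4,5)(W), (4,4)(W), (3,8)(W); every one is W ⇒ L
(5,1): moves to (2,1)(W), (4,0)(W); every one is W ⇒ L
(5,7): moves to (2,7)(W), (5,4)(W), (5,3)(W), (5,2)(W), (4,6)(W); every one is W ⇒ L
(5,8): moves to (2,8)(W), (5,5)(W), (5,4)(W), (5,3)(W), (4,7)(W); every one is W ⇒ L
(5,9): moves to (2,9)(W), (5,6)(W), (5,5)(W), (5,4)(W), (4,8)(W); every one is W ⇒ L
(6,0): the only move is to (3,0)(W), a W ⇒ L
(6,1): moves to (3,1)(W), (5,0)(W); every one is W ⇒ L
(6,7): moves to (3,7)(W), (6,4)(W), (6,3)(W), (6,2)(W), (5,6)(W); every one is W ⇒ L
(7,0): the only move is to (4,0)(W), a W ⇒ L
(7,6): moves to (4,6)(W), (7,3)(W), (7,2)(W), (7,1)(W), (6,5)(W); every one is W ⇒ L
(7,7): moves to (4,7)(W), (7,4)(W), (7,3)(W), (7,2)(W), (6,6)(W); every one is W ⇒ L
Every other cell has at least one move into one of the L cells above, so it is W.
L cells per row: a=0: 5, a=1: 4, a=2: 2, a=3: 3, a=4: 4, a=5: 4, a=6: 3, a=7: 3; total 28.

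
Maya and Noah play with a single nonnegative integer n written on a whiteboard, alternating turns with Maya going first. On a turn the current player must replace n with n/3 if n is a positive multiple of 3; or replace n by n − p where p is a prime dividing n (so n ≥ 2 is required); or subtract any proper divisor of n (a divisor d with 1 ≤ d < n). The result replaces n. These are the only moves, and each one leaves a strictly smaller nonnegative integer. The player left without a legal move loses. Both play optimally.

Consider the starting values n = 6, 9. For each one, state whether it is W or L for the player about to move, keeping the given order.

Classify positions by backward induction: terminal positions (no move available) are L. From any other position, the mover wins iff some move reaches an L.
n=0: no move → L
n=1: no move → L
n=2: →0(L), so W
n=3: →0(L), so W
n=4: →2(W), 3(W) — all W, so L
n=5: →0(L), so W
n=6: →4(L), so W
n=7: →0(L), so W
n=8: →4(L), so W
n=9: →3(W), 6(W), 8(W) — all W, so L

6: W, 9: L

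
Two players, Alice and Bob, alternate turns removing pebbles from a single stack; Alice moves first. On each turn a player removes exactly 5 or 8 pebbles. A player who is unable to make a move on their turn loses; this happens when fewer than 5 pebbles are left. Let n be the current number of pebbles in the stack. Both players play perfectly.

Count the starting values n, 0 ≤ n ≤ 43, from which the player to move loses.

20

Work bottom-up. With no move the player to move loses. Otherwise the position is W if at least one move leads to an L position for the opponent, and L if every move leads to a W.
n=0: no move → L
n=1: no move → L
n=2: no move → L
n=3: no move → L
n=4: no move → L
n=5: →0(L), so W
n=6: →1(L), so W
n=7: →2(L), so W
n=8: →3(L), so W
n=9: →4(L), so W
n=10: →2(L), so W
n=11: →3(L), so W
n=12: →4(L), so W
n=13: →8(W), 5(W) — all W, so L
n=14: →9(W), 6(W) — all W, so L
n=15: →10(W), 7(W) — all W, so L
n=16: →11(W), 8(W) — all W, so L
n=17: →12(W), 9(W) — all W, so L
n=18: →13(L), so W
n=19: →14(L), so W
n=20: →15(L), so W
n=21: →16(L), so W
n=22: →17(L), so W
n=23: →15(L), so W
n=24: →16(L), so W
n=25: →17(L), so W
n=26: →21(W), 18(W) — all W, so L
n=27: →22(W), 19(W) — all W, so L
n=28: →23(W), 20(W) — all W, so L
n=29: →24(W), 21(W) — all W, so L
n=30: →25(W), 22(W) — all W, so L
n=31: →26(L), so W
n=32: →27(L), so W
n=33: →28(L), so W
n=34: →29(L), so W
n=35: →30(L), so W
n=36: →28(L), so W
n=37: →29(L), so W
n=38: →30(L), so W
n=39: →34(W), 31(W) — all W, so L
n=40: →35(W), 32(W) — all W, so L
n=41: →36(W), 33(W) — all W, so L
n=42: →37(W), 34(W) — all W, so L
n=43: →38(W), 35(W) — all W, so L
L entries with 0 ≤ n ≤ 43: n = 0, 1, 2, 3, 4, 13, 14, 15, 16, 17, 26, 27, 28, 29, 30, 39, 40, 41, 42, 43; that makes 20.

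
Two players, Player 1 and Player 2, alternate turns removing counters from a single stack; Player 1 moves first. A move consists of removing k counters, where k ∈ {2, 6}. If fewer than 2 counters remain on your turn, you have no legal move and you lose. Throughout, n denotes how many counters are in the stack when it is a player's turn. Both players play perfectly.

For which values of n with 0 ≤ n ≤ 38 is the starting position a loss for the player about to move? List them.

0, 1, 4, 5, 8, 9, 12, 13, 16, 17, 20, 21, 24, 25, 28, 29, 32, 33, 36, 37

Classify positions by backward induction: terminal positions (no move available) are L. From any other position, the mover wins iff some move reaches an L.
n=0: no move → L
n=1: no move → L
n=2: →0(L), so W
n=3: →1(L), so W
n=4: →2(W) only, which is W, so L
n=5: →3(W) only, which is W, so L
n=6: →4(L), so W
n=7: →5(L), so W
n=8: →6(W), 2(W) — all W, so L
n=9: →7(W), 3(W) — all W, so L
n=10: →8(L), so W
n=11: →9(L), so W
n=12: →10(W), 6(W) — all W, so L
n=13: →11(W), 7(W) — all W, so L
n=14: →12(L), so W
n=15: →13(L), so W
n=16: →14(W), 10(W) — all W, so L
n=17: →15(W), 11(W) — all W, so L
n=18: →16(L), so W
n=19: →17(L), so W
n=20: →18(W), 14(W) — all W, so L
n=21: →19(W), 15(W) — all W, so L
n=22: →20(L), so W
n=23: →21(L), so W
n=24: →22(W), 18(W) — all W, so L
n=25: →23(W), 19(W) — all W, so L
n=26: →24(L), so W
n=27: →25(L), so W
n=28: →26(W), 22(W) — all W, so L
n=29: →27(W), 23(W) — all W, so L
n=30: →28(L), so W
n=31: →29(L), so W
n=32: →30(W), 26(W) — all W, so L
n=33: →31(W), 27(W) — all W, so L
n=34: →32(L), so W
n=35: →33(L), so W
n=36: →34(W), 30(W) — all W, so L
n=37: →35(W), 31(W) — all W, so L
n=38: →36(L), so W
Reading off the rows marked L gives the requested list; there are 20 such values of n.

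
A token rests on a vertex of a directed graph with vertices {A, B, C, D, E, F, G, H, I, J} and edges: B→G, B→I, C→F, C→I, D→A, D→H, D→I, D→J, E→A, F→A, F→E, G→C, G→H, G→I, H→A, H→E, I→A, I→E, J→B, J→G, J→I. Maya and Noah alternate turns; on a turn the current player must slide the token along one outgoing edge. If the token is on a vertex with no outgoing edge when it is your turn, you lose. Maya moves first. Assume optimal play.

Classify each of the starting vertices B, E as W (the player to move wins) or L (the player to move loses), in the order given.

Build the W/L table. Terminal = L. A non-terminal position is W if it has a move to some L; otherwise it is L.
Every edge goes from a vertex to one that appears earlier in the order A, E, F, I, H, C, G, B, J, D, so processing vertices in that order labels each vertex after all of its successors.
A: no outgoing edge → L
E: reaches L-position A → W
F: reaches L-position A → W
I: reaches L-position A → W
H: reaches L-position A → W
C: only reaches I(W), F(W), all W → L
G: reaches L-position C → W
B: only reaches G(W), I(W), all W → L
J: reaches L-position B → W
D: reaches L-position A → W

B: L, E: W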